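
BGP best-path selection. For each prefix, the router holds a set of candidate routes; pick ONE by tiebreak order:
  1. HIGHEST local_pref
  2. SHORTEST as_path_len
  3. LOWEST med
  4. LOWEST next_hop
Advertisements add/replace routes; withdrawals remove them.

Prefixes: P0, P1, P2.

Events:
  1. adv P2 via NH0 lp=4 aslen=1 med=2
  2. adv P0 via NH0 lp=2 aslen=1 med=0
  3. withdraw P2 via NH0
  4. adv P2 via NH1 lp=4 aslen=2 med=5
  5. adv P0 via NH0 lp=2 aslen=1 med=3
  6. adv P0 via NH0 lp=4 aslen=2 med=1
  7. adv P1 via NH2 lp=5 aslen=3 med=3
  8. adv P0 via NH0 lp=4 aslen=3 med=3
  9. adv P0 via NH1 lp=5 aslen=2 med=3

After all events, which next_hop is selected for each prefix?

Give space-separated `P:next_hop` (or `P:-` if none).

Op 1: best P0=- P1=- P2=NH0
Op 2: best P0=NH0 P1=- P2=NH0
Op 3: best P0=NH0 P1=- P2=-
Op 4: best P0=NH0 P1=- P2=NH1
Op 5: best P0=NH0 P1=- P2=NH1
Op 6: best P0=NH0 P1=- P2=NH1
Op 7: best P0=NH0 P1=NH2 P2=NH1
Op 8: best P0=NH0 P1=NH2 P2=NH1
Op 9: best P0=NH1 P1=NH2 P2=NH1

Answer: P0:NH1 P1:NH2 P2:NH1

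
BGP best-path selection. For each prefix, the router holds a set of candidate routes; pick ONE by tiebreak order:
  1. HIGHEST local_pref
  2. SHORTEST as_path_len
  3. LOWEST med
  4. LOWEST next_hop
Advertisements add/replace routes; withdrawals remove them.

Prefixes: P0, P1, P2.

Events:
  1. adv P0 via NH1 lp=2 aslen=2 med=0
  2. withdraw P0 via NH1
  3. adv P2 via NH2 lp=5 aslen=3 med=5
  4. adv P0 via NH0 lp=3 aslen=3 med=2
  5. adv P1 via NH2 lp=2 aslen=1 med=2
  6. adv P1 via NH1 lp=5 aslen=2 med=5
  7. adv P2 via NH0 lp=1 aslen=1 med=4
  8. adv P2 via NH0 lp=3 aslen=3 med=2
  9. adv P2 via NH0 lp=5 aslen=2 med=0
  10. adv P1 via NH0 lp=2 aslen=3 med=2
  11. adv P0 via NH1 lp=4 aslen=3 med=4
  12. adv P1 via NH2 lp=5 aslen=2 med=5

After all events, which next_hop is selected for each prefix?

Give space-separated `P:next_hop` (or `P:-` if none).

Answer: P0:NH1 P1:NH1 P2:NH0

Derivation:
Op 1: best P0=NH1 P1=- P2=-
Op 2: best P0=- P1=- P2=-
Op 3: best P0=- P1=- P2=NH2
Op 4: best P0=NH0 P1=- P2=NH2
Op 5: best P0=NH0 P1=NH2 P2=NH2
Op 6: best P0=NH0 P1=NH1 P2=NH2
Op 7: best P0=NH0 P1=NH1 P2=NH2
Op 8: best P0=NH0 P1=NH1 P2=NH2
Op 9: best P0=NH0 P1=NH1 P2=NH0
Op 10: best P0=NH0 P1=NH1 P2=NH0
Op 11: best P0=NH1 P1=NH1 P2=NH0
Op 12: best P0=NH1 P1=NH1 P2=NH0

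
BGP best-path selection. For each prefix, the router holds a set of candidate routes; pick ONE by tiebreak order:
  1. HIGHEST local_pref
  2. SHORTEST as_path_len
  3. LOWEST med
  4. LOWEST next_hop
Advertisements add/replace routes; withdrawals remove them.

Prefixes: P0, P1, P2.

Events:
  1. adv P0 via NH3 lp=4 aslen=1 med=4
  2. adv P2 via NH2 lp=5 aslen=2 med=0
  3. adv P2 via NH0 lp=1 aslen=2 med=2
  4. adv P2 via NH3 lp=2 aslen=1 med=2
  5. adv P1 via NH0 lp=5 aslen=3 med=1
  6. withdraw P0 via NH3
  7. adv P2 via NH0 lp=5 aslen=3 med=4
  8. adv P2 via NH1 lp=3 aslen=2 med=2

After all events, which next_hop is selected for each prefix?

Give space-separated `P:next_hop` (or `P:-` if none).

Op 1: best P0=NH3 P1=- P2=-
Op 2: best P0=NH3 P1=- P2=NH2
Op 3: best P0=NH3 P1=- P2=NH2
Op 4: best P0=NH3 P1=- P2=NH2
Op 5: best P0=NH3 P1=NH0 P2=NH2
Op 6: best P0=- P1=NH0 P2=NH2
Op 7: best P0=- P1=NH0 P2=NH2
Op 8: best P0=- P1=NH0 P2=NH2

Answer: P0:- P1:NH0 P2:NH2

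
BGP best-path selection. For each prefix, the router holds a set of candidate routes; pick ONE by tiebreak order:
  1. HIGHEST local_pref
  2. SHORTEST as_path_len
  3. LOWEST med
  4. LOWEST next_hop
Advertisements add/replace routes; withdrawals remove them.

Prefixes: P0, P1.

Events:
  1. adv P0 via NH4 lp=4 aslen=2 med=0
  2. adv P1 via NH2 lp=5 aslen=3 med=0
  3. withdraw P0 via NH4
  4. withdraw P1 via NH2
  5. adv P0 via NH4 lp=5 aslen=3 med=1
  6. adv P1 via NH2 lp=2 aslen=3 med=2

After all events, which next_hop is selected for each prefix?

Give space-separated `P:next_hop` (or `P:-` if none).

Op 1: best P0=NH4 P1=-
Op 2: best P0=NH4 P1=NH2
Op 3: best P0=- P1=NH2
Op 4: best P0=- P1=-
Op 5: best P0=NH4 P1=-
Op 6: best P0=NH4 P1=NH2

Answer: P0:NH4 P1:NH2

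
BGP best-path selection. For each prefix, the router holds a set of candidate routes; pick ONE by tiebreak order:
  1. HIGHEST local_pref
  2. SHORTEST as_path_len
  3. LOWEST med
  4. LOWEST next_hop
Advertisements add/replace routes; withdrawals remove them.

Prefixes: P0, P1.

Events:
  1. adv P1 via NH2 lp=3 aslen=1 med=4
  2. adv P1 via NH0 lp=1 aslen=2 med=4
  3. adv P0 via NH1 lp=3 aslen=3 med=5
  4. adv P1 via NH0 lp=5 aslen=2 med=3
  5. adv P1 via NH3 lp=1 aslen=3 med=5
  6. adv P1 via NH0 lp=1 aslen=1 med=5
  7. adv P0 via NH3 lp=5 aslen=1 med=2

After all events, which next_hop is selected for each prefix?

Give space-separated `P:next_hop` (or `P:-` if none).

Answer: P0:NH3 P1:NH2

Derivation:
Op 1: best P0=- P1=NH2
Op 2: best P0=- P1=NH2
Op 3: best P0=NH1 P1=NH2
Op 4: best P0=NH1 P1=NH0
Op 5: best P0=NH1 P1=NH0
Op 6: best P0=NH1 P1=NH2
Op 7: best P0=NH3 P1=NH2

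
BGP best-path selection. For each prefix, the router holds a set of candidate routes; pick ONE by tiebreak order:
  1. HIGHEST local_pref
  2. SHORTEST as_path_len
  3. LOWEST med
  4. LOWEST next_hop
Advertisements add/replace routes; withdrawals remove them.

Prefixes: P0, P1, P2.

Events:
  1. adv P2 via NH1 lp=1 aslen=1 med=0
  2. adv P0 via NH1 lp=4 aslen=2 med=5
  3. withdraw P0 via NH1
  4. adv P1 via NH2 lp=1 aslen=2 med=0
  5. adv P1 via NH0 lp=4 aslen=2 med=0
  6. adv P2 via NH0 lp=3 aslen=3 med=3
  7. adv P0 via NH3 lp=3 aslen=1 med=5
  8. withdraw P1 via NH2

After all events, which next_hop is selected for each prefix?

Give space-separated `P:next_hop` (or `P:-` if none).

Answer: P0:NH3 P1:NH0 P2:NH0

Derivation:
Op 1: best P0=- P1=- P2=NH1
Op 2: best P0=NH1 P1=- P2=NH1
Op 3: best P0=- P1=- P2=NH1
Op 4: best P0=- P1=NH2 P2=NH1
Op 5: best P0=- P1=NH0 P2=NH1
Op 6: best P0=- P1=NH0 P2=NH0
Op 7: best P0=NH3 P1=NH0 P2=NH0
Op 8: best P0=NH3 P1=NH0 P2=NH0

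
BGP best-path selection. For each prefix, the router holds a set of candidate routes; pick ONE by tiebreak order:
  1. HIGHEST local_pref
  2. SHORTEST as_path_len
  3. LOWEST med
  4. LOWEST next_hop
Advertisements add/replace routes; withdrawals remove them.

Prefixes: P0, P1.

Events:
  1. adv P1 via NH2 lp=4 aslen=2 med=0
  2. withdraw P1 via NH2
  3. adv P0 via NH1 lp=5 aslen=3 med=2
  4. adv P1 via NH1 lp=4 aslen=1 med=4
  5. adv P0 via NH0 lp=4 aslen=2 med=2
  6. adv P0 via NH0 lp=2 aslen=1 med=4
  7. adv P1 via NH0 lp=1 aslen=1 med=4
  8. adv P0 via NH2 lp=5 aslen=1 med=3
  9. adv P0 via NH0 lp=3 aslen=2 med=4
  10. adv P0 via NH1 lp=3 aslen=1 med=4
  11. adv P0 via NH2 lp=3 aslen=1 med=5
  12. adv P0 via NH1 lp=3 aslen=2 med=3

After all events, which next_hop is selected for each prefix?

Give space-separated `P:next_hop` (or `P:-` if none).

Op 1: best P0=- P1=NH2
Op 2: best P0=- P1=-
Op 3: best P0=NH1 P1=-
Op 4: best P0=NH1 P1=NH1
Op 5: best P0=NH1 P1=NH1
Op 6: best P0=NH1 P1=NH1
Op 7: best P0=NH1 P1=NH1
Op 8: best P0=NH2 P1=NH1
Op 9: best P0=NH2 P1=NH1
Op 10: best P0=NH2 P1=NH1
Op 11: best P0=NH1 P1=NH1
Op 12: best P0=NH2 P1=NH1

Answer: P0:NH2 P1:NH1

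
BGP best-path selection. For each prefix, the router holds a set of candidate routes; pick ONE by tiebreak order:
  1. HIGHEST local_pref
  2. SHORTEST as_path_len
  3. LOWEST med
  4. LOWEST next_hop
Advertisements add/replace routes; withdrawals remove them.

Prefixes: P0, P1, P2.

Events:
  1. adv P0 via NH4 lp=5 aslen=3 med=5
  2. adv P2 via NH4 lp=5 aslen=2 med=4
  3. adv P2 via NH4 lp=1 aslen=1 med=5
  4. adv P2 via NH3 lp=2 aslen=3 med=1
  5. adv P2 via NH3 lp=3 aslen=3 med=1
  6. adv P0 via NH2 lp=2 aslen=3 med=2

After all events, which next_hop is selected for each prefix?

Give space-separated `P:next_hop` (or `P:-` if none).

Op 1: best P0=NH4 P1=- P2=-
Op 2: best P0=NH4 P1=- P2=NH4
Op 3: best P0=NH4 P1=- P2=NH4
Op 4: best P0=NH4 P1=- P2=NH3
Op 5: best P0=NH4 P1=- P2=NH3
Op 6: best P0=NH4 P1=- P2=NH3

Answer: P0:NH4 P1:- P2:NH3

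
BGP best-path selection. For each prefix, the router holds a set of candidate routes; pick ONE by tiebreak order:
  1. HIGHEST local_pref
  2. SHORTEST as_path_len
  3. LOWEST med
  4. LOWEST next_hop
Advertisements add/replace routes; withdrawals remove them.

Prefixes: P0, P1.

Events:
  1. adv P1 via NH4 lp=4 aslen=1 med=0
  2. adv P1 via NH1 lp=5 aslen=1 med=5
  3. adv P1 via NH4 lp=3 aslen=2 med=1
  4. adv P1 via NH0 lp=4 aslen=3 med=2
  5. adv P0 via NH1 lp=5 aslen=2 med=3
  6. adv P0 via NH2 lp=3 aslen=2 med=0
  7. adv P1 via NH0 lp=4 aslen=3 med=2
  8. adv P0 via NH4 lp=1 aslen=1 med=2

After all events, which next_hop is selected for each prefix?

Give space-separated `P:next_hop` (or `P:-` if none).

Op 1: best P0=- P1=NH4
Op 2: best P0=- P1=NH1
Op 3: best P0=- P1=NH1
Op 4: best P0=- P1=NH1
Op 5: best P0=NH1 P1=NH1
Op 6: best P0=NH1 P1=NH1
Op 7: best P0=NH1 P1=NH1
Op 8: best P0=NH1 P1=NH1

Answer: P0:NH1 P1:NH1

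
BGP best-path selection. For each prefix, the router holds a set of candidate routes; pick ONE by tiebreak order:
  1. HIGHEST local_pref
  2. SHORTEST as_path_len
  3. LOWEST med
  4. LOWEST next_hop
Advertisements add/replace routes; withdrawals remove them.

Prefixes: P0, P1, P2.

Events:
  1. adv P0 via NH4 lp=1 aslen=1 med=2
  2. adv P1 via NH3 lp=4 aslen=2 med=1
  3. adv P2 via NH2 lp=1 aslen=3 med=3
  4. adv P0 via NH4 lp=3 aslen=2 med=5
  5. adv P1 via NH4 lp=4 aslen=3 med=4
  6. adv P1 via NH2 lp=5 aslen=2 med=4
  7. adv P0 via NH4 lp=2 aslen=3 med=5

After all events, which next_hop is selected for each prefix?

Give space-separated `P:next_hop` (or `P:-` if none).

Op 1: best P0=NH4 P1=- P2=-
Op 2: best P0=NH4 P1=NH3 P2=-
Op 3: best P0=NH4 P1=NH3 P2=NH2
Op 4: best P0=NH4 P1=NH3 P2=NH2
Op 5: best P0=NH4 P1=NH3 P2=NH2
Op 6: best P0=NH4 P1=NH2 P2=NH2
Op 7: best P0=NH4 P1=NH2 P2=NH2

Answer: P0:NH4 P1:NH2 P2:NH2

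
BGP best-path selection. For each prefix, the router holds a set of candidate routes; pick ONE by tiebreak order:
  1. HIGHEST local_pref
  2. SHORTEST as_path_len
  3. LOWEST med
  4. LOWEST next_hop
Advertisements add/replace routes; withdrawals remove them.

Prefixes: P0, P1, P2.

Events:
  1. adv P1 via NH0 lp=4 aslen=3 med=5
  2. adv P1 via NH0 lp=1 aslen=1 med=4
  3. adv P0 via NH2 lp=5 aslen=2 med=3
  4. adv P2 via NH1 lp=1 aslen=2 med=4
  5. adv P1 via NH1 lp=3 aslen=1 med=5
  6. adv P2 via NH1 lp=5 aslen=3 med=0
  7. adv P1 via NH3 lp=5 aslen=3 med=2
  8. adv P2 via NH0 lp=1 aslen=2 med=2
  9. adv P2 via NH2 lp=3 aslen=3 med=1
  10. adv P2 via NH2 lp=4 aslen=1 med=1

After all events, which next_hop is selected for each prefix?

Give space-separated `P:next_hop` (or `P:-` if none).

Answer: P0:NH2 P1:NH3 P2:NH1

Derivation:
Op 1: best P0=- P1=NH0 P2=-
Op 2: best P0=- P1=NH0 P2=-
Op 3: best P0=NH2 P1=NH0 P2=-
Op 4: best P0=NH2 P1=NH0 P2=NH1
Op 5: best P0=NH2 P1=NH1 P2=NH1
Op 6: best P0=NH2 P1=NH1 P2=NH1
Op 7: best P0=NH2 P1=NH3 P2=NH1
Op 8: best P0=NH2 P1=NH3 P2=NH1
Op 9: best P0=NH2 P1=NH3 P2=NH1
Op 10: best P0=NH2 P1=NH3 P2=NH1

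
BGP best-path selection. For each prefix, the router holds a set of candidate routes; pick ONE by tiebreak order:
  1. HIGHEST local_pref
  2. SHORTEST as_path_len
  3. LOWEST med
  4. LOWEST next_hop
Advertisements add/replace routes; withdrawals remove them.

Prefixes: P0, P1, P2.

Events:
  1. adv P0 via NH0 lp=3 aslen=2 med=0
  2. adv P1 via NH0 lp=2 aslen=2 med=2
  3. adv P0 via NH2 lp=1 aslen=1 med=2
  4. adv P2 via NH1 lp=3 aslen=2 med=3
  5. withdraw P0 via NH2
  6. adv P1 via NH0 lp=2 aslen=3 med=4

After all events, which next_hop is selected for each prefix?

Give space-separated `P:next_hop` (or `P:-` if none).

Op 1: best P0=NH0 P1=- P2=-
Op 2: best P0=NH0 P1=NH0 P2=-
Op 3: best P0=NH0 P1=NH0 P2=-
Op 4: best P0=NH0 P1=NH0 P2=NH1
Op 5: best P0=NH0 P1=NH0 P2=NH1
Op 6: best P0=NH0 P1=NH0 P2=NH1

Answer: P0:NH0 P1:NH0 P2:NH1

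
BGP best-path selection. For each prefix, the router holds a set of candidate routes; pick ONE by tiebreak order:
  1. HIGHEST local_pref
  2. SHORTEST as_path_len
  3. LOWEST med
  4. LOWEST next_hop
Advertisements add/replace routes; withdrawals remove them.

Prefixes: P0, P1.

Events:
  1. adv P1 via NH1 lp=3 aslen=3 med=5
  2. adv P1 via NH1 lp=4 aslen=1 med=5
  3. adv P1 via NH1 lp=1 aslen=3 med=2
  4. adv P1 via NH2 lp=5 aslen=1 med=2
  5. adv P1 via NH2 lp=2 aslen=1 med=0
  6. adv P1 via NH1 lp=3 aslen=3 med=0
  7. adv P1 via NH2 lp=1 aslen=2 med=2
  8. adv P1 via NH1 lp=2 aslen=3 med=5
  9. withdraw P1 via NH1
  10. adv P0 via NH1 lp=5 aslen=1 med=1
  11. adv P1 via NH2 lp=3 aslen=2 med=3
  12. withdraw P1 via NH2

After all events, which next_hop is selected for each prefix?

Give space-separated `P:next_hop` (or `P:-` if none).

Answer: P0:NH1 P1:-

Derivation:
Op 1: best P0=- P1=NH1
Op 2: best P0=- P1=NH1
Op 3: best P0=- P1=NH1
Op 4: best P0=- P1=NH2
Op 5: best P0=- P1=NH2
Op 6: best P0=- P1=NH1
Op 7: best P0=- P1=NH1
Op 8: best P0=- P1=NH1
Op 9: best P0=- P1=NH2
Op 10: best P0=NH1 P1=NH2
Op 11: best P0=NH1 P1=NH2
Op 12: best P0=NH1 P1=-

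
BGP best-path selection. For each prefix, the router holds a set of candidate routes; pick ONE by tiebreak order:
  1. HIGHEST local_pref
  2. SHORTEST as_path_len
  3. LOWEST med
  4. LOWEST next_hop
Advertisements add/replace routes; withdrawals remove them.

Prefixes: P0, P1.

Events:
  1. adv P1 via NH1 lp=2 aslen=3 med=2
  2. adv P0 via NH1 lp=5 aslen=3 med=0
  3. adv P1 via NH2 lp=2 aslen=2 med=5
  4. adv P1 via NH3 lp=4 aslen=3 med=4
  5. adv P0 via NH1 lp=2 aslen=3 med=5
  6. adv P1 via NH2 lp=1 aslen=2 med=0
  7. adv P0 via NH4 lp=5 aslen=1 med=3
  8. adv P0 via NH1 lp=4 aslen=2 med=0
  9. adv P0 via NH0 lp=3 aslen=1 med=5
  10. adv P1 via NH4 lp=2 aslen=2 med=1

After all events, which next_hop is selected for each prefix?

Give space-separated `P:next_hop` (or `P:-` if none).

Op 1: best P0=- P1=NH1
Op 2: best P0=NH1 P1=NH1
Op 3: best P0=NH1 P1=NH2
Op 4: best P0=NH1 P1=NH3
Op 5: best P0=NH1 P1=NH3
Op 6: best P0=NH1 P1=NH3
Op 7: best P0=NH4 P1=NH3
Op 8: best P0=NH4 P1=NH3
Op 9: best P0=NH4 P1=NH3
Op 10: best P0=NH4 P1=NH3

Answer: P0:NH4 P1:NH3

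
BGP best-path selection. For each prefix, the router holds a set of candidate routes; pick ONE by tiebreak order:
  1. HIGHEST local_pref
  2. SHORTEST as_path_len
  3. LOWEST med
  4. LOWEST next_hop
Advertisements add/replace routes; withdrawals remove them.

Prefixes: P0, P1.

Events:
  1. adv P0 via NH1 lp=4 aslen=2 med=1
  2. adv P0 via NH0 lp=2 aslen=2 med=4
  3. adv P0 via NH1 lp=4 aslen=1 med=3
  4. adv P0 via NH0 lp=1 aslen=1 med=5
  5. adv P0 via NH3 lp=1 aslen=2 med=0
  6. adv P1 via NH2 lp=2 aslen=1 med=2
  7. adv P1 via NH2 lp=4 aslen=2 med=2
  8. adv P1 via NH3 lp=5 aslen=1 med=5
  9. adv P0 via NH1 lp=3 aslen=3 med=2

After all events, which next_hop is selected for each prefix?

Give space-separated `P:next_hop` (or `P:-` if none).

Answer: P0:NH1 P1:NH3

Derivation:
Op 1: best P0=NH1 P1=-
Op 2: best P0=NH1 P1=-
Op 3: best P0=NH1 P1=-
Op 4: best P0=NH1 P1=-
Op 5: best P0=NH1 P1=-
Op 6: best P0=NH1 P1=NH2
Op 7: best P0=NH1 P1=NH2
Op 8: best P0=NH1 P1=NH3
Op 9: best P0=NH1 P1=NH3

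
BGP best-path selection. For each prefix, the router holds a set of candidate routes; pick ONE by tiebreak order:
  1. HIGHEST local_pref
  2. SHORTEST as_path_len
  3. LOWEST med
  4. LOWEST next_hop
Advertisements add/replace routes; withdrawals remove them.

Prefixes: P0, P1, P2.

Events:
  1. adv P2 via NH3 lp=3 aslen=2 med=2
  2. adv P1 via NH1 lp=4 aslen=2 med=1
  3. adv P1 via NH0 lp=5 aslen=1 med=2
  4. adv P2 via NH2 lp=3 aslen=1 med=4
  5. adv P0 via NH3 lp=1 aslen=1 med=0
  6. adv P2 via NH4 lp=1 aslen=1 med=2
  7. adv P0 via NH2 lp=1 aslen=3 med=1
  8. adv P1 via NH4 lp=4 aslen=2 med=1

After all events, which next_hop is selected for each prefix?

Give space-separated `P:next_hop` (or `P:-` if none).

Answer: P0:NH3 P1:NH0 P2:NH2

Derivation:
Op 1: best P0=- P1=- P2=NH3
Op 2: best P0=- P1=NH1 P2=NH3
Op 3: best P0=- P1=NH0 P2=NH3
Op 4: best P0=- P1=NH0 P2=NH2
Op 5: best P0=NH3 P1=NH0 P2=NH2
Op 6: best P0=NH3 P1=NH0 P2=NH2
Op 7: best P0=NH3 P1=NH0 P2=NH2
Op 8: best P0=NH3 P1=NH0 P2=NH2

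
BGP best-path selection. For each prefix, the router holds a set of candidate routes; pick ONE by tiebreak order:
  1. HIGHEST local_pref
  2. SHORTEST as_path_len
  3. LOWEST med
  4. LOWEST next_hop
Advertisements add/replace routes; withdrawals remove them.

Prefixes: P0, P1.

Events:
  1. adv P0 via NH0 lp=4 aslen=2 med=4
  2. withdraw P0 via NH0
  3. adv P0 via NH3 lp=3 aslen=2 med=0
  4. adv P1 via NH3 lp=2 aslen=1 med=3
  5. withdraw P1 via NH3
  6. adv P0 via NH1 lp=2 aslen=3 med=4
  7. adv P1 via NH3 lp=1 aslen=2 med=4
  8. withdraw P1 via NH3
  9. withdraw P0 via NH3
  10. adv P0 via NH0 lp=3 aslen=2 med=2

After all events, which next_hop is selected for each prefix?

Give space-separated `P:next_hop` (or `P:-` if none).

Op 1: best P0=NH0 P1=-
Op 2: best P0=- P1=-
Op 3: best P0=NH3 P1=-
Op 4: best P0=NH3 P1=NH3
Op 5: best P0=NH3 P1=-
Op 6: best P0=NH3 P1=-
Op 7: best P0=NH3 P1=NH3
Op 8: best P0=NH3 P1=-
Op 9: best P0=NH1 P1=-
Op 10: best P0=NH0 P1=-

Answer: P0:NH0 P1:-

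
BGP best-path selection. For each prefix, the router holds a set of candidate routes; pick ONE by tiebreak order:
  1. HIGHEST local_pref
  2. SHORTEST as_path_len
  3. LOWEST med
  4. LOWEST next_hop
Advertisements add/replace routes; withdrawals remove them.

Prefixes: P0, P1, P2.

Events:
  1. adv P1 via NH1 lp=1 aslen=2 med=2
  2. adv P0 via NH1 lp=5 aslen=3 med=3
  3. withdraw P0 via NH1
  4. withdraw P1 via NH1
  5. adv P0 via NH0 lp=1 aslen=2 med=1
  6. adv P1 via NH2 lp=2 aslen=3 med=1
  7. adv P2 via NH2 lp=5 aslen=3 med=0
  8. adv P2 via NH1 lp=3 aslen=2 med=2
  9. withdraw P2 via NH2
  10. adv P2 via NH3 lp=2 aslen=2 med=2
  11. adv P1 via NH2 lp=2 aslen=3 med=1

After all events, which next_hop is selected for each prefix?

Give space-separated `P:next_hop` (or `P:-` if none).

Op 1: best P0=- P1=NH1 P2=-
Op 2: best P0=NH1 P1=NH1 P2=-
Op 3: best P0=- P1=NH1 P2=-
Op 4: best P0=- P1=- P2=-
Op 5: best P0=NH0 P1=- P2=-
Op 6: best P0=NH0 P1=NH2 P2=-
Op 7: best P0=NH0 P1=NH2 P2=NH2
Op 8: best P0=NH0 P1=NH2 P2=NH2
Op 9: best P0=NH0 P1=NH2 P2=NH1
Op 10: best P0=NH0 P1=NH2 P2=NH1
Op 11: best P0=NH0 P1=NH2 P2=NH1

Answer: P0:NH0 P1:NH2 P2:NH1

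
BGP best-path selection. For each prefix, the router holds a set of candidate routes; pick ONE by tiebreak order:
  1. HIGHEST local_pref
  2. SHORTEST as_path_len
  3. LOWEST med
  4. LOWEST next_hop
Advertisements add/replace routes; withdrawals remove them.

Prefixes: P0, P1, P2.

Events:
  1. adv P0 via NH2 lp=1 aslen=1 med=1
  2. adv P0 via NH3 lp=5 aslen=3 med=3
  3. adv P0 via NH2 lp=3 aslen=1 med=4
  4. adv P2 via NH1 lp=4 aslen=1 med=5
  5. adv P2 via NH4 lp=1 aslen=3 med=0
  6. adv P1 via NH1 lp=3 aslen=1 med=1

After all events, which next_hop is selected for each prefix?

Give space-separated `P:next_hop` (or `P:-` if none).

Answer: P0:NH3 P1:NH1 P2:NH1

Derivation:
Op 1: best P0=NH2 P1=- P2=-
Op 2: best P0=NH3 P1=- P2=-
Op 3: best P0=NH3 P1=- P2=-
Op 4: best P0=NH3 P1=- P2=NH1
Op 5: best P0=NH3 P1=- P2=NH1
Op 6: best P0=NH3 P1=NH1 P2=NH1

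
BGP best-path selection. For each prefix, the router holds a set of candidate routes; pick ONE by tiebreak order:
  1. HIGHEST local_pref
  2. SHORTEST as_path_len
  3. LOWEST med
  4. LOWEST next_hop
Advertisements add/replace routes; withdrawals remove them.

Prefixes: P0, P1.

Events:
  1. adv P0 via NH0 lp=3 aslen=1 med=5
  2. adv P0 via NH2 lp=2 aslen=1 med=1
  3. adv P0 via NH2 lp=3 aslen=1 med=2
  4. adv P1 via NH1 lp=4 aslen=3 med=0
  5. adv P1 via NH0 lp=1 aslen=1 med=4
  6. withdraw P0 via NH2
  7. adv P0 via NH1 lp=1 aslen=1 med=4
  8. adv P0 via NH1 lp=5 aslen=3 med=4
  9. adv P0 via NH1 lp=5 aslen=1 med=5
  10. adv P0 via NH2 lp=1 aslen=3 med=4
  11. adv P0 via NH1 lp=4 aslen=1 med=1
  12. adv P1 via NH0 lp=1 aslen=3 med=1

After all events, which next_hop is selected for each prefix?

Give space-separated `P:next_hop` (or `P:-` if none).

Op 1: best P0=NH0 P1=-
Op 2: best P0=NH0 P1=-
Op 3: best P0=NH2 P1=-
Op 4: best P0=NH2 P1=NH1
Op 5: best P0=NH2 P1=NH1
Op 6: best P0=NH0 P1=NH1
Op 7: best P0=NH0 P1=NH1
Op 8: best P0=NH1 P1=NH1
Op 9: best P0=NH1 P1=NH1
Op 10: best P0=NH1 P1=NH1
Op 11: best P0=NH1 P1=NH1
Op 12: best P0=NH1 P1=NH1

Answer: P0:NH1 P1:NH1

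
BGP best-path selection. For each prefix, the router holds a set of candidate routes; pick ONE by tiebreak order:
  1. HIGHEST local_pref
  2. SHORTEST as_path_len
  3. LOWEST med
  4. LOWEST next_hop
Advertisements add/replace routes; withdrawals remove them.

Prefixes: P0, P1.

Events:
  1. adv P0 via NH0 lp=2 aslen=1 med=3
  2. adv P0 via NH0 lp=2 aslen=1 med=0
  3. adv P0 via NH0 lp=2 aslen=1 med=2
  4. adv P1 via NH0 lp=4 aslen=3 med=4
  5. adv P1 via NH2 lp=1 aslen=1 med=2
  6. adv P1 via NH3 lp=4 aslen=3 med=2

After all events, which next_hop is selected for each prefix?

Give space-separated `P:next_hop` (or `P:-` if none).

Answer: P0:NH0 P1:NH3

Derivation:
Op 1: best P0=NH0 P1=-
Op 2: best P0=NH0 P1=-
Op 3: best P0=NH0 P1=-
Op 4: best P0=NH0 P1=NH0
Op 5: best P0=NH0 P1=NH0
Op 6: best P0=NH0 P1=NH3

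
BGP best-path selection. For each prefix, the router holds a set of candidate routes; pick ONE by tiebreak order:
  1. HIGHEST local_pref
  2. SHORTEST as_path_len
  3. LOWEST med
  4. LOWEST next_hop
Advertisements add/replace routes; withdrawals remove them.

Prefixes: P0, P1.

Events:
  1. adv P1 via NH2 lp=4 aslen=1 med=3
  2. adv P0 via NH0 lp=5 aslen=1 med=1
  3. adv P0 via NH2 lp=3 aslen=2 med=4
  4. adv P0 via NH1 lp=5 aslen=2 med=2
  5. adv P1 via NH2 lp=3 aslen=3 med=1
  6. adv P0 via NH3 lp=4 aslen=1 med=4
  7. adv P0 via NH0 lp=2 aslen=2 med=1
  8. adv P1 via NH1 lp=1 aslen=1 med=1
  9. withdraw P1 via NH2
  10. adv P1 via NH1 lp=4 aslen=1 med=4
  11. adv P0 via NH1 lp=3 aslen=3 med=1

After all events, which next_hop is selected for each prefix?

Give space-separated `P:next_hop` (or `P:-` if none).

Answer: P0:NH3 P1:NH1

Derivation:
Op 1: best P0=- P1=NH2
Op 2: best P0=NH0 P1=NH2
Op 3: best P0=NH0 P1=NH2
Op 4: best P0=NH0 P1=NH2
Op 5: best P0=NH0 P1=NH2
Op 6: best P0=NH0 P1=NH2
Op 7: best P0=NH1 P1=NH2
Op 8: best P0=NH1 P1=NH2
Op 9: best P0=NH1 P1=NH1
Op 10: best P0=NH1 P1=NH1
Op 11: best P0=NH3 P1=NH1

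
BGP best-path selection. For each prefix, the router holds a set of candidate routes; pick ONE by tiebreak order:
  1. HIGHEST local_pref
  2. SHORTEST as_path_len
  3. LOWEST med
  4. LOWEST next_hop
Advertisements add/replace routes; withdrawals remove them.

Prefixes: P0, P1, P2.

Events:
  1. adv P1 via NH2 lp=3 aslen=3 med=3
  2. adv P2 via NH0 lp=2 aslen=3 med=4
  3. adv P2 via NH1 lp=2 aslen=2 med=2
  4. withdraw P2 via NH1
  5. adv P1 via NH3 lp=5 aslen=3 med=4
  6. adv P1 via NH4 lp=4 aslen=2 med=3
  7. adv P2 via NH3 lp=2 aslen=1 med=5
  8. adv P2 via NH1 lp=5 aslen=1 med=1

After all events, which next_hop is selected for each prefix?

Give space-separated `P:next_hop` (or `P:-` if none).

Answer: P0:- P1:NH3 P2:NH1

Derivation:
Op 1: best P0=- P1=NH2 P2=-
Op 2: best P0=- P1=NH2 P2=NH0
Op 3: best P0=- P1=NH2 P2=NH1
Op 4: best P0=- P1=NH2 P2=NH0
Op 5: best P0=- P1=NH3 P2=NH0
Op 6: best P0=- P1=NH3 P2=NH0
Op 7: best P0=- P1=NH3 P2=NH3
Op 8: best P0=- P1=NH3 P2=NH1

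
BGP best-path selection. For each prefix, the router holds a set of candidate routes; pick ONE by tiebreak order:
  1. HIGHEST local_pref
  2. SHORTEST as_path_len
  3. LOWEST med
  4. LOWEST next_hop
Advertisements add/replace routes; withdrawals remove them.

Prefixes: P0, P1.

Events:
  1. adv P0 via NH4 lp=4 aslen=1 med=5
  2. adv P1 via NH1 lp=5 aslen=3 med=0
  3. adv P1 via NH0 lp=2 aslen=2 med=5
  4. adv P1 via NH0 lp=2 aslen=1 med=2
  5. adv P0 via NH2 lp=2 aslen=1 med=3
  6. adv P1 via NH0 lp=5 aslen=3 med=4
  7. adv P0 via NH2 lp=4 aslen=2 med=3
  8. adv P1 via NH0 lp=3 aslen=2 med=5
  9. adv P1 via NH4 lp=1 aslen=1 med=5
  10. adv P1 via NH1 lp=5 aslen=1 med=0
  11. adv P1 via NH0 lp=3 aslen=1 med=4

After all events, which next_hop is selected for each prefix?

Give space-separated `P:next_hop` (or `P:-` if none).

Op 1: best P0=NH4 P1=-
Op 2: best P0=NH4 P1=NH1
Op 3: best P0=NH4 P1=NH1
Op 4: best P0=NH4 P1=NH1
Op 5: best P0=NH4 P1=NH1
Op 6: best P0=NH4 P1=NH1
Op 7: best P0=NH4 P1=NH1
Op 8: best P0=NH4 P1=NH1
Op 9: best P0=NH4 P1=NH1
Op 10: best P0=NH4 P1=NH1
Op 11: best P0=NH4 P1=NH1

Answer: P0:NH4 P1:NH1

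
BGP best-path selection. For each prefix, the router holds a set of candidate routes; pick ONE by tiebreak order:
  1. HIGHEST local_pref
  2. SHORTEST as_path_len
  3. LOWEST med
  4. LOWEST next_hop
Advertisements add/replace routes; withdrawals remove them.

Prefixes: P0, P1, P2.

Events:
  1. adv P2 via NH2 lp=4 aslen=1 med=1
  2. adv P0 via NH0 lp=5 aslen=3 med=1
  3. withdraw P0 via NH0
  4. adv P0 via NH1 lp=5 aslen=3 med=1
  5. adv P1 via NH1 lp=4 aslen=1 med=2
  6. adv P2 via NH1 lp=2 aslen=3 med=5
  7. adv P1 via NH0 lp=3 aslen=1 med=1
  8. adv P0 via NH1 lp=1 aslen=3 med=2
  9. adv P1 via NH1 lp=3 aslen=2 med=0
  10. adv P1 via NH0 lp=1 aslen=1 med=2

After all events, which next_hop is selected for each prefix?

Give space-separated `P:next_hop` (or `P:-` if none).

Op 1: best P0=- P1=- P2=NH2
Op 2: best P0=NH0 P1=- P2=NH2
Op 3: best P0=- P1=- P2=NH2
Op 4: best P0=NH1 P1=- P2=NH2
Op 5: best P0=NH1 P1=NH1 P2=NH2
Op 6: best P0=NH1 P1=NH1 P2=NH2
Op 7: best P0=NH1 P1=NH1 P2=NH2
Op 8: best P0=NH1 P1=NH1 P2=NH2
Op 9: best P0=NH1 P1=NH0 P2=NH2
Op 10: best P0=NH1 P1=NH1 P2=NH2

Answer: P0:NH1 P1:NH1 P2:NH2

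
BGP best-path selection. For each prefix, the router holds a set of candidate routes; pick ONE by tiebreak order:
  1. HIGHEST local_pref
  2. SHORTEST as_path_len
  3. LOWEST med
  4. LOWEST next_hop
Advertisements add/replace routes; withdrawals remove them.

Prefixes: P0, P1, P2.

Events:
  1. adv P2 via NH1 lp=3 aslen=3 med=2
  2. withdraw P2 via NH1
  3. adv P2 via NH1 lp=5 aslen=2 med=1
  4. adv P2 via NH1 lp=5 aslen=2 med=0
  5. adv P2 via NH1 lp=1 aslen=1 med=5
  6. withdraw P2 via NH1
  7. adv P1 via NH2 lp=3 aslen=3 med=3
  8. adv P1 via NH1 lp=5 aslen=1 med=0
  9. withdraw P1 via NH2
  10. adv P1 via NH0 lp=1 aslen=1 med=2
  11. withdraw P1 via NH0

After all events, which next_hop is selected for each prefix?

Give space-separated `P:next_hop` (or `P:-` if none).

Answer: P0:- P1:NH1 P2:-

Derivation:
Op 1: best P0=- P1=- P2=NH1
Op 2: best P0=- P1=- P2=-
Op 3: best P0=- P1=- P2=NH1
Op 4: best P0=- P1=- P2=NH1
Op 5: best P0=- P1=- P2=NH1
Op 6: best P0=- P1=- P2=-
Op 7: best P0=- P1=NH2 P2=-
Op 8: best P0=- P1=NH1 P2=-
Op 9: best P0=- P1=NH1 P2=-
Op 10: best P0=- P1=NH1 P2=-
Op 11: best P0=- P1=NH1 P2=-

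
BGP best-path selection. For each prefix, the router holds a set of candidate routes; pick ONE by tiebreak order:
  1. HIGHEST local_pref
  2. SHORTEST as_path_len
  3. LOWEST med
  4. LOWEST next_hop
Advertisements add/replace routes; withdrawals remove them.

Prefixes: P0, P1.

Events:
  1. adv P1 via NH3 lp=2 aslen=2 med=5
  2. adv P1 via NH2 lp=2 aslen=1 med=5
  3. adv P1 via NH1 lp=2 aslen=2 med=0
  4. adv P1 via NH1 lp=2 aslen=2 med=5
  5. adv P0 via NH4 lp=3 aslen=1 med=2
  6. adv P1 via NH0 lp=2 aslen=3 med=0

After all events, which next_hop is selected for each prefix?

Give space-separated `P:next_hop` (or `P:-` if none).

Answer: P0:NH4 P1:NH2

Derivation:
Op 1: best P0=- P1=NH3
Op 2: best P0=- P1=NH2
Op 3: best P0=- P1=NH2
Op 4: best P0=- P1=NH2
Op 5: best P0=NH4 P1=NH2
Op 6: best P0=NH4 P1=NH2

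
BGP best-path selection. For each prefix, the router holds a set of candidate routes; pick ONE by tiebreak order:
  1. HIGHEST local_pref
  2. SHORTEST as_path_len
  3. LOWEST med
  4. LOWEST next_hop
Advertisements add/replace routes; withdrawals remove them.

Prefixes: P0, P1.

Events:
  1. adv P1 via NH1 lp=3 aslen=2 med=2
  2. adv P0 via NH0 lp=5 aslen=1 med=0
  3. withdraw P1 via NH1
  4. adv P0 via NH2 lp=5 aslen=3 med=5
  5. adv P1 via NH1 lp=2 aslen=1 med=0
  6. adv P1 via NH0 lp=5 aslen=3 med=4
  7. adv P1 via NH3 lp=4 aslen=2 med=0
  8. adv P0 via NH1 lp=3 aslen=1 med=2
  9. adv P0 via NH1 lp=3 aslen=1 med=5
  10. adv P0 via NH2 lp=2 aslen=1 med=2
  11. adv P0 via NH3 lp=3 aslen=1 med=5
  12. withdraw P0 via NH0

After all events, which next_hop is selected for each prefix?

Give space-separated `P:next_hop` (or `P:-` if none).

Answer: P0:NH1 P1:NH0

Derivation:
Op 1: best P0=- P1=NH1
Op 2: best P0=NH0 P1=NH1
Op 3: best P0=NH0 P1=-
Op 4: best P0=NH0 P1=-
Op 5: best P0=NH0 P1=NH1
Op 6: best P0=NH0 P1=NH0
Op 7: best P0=NH0 P1=NH0
Op 8: best P0=NH0 P1=NH0
Op 9: best P0=NH0 P1=NH0
Op 10: best P0=NH0 P1=NH0
Op 11: best P0=NH0 P1=NH0
Op 12: best P0=NH1 P1=NH0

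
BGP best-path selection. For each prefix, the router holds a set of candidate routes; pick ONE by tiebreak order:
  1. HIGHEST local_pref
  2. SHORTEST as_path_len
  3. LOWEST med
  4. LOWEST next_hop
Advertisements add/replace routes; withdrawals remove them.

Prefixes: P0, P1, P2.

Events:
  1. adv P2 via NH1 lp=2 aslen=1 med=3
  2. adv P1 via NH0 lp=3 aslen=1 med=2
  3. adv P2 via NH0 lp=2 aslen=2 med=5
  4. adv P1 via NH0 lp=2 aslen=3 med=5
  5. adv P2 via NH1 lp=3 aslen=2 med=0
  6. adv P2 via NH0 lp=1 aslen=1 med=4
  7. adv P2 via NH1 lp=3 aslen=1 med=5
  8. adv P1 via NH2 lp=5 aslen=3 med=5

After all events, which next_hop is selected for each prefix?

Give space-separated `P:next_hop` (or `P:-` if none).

Op 1: best P0=- P1=- P2=NH1
Op 2: best P0=- P1=NH0 P2=NH1
Op 3: best P0=- P1=NH0 P2=NH1
Op 4: best P0=- P1=NH0 P2=NH1
Op 5: best P0=- P1=NH0 P2=NH1
Op 6: best P0=- P1=NH0 P2=NH1
Op 7: best P0=- P1=NH0 P2=NH1
Op 8: best P0=- P1=NH2 P2=NH1

Answer: P0:- P1:NH2 P2:NH1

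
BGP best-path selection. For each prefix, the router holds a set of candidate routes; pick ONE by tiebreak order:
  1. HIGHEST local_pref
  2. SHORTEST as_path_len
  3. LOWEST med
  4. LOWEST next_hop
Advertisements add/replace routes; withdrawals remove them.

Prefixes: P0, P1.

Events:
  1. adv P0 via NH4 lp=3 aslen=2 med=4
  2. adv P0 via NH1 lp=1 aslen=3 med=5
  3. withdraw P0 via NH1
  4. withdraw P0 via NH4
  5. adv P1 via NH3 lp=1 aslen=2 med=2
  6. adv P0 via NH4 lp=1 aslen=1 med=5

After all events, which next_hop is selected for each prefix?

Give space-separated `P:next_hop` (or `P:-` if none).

Answer: P0:NH4 P1:NH3

Derivation:
Op 1: best P0=NH4 P1=-
Op 2: best P0=NH4 P1=-
Op 3: best P0=NH4 P1=-
Op 4: best P0=- P1=-
Op 5: best P0=- P1=NH3
Op 6: best P0=NH4 P1=NH3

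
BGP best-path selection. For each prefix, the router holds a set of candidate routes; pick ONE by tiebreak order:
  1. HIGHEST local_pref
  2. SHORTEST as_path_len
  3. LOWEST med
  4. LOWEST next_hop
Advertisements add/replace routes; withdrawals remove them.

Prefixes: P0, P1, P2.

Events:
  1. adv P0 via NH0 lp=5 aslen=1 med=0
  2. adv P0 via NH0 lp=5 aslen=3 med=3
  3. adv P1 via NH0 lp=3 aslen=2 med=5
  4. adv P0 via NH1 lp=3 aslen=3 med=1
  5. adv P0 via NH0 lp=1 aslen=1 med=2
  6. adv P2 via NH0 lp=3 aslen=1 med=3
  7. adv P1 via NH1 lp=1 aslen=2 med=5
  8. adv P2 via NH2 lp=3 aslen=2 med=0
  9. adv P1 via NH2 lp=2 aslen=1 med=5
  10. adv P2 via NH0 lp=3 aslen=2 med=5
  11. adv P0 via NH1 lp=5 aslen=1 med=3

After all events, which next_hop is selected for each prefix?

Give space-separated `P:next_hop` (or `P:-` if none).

Answer: P0:NH1 P1:NH0 P2:NH2

Derivation:
Op 1: best P0=NH0 P1=- P2=-
Op 2: best P0=NH0 P1=- P2=-
Op 3: best P0=NH0 P1=NH0 P2=-
Op 4: best P0=NH0 P1=NH0 P2=-
Op 5: best P0=NH1 P1=NH0 P2=-
Op 6: best P0=NH1 P1=NH0 P2=NH0
Op 7: best P0=NH1 P1=NH0 P2=NH0
Op 8: best P0=NH1 P1=NH0 P2=NH0
Op 9: best P0=NH1 P1=NH0 P2=NH0
Op 10: best P0=NH1 P1=NH0 P2=NH2
Op 11: best P0=NH1 P1=NH0 P2=NH2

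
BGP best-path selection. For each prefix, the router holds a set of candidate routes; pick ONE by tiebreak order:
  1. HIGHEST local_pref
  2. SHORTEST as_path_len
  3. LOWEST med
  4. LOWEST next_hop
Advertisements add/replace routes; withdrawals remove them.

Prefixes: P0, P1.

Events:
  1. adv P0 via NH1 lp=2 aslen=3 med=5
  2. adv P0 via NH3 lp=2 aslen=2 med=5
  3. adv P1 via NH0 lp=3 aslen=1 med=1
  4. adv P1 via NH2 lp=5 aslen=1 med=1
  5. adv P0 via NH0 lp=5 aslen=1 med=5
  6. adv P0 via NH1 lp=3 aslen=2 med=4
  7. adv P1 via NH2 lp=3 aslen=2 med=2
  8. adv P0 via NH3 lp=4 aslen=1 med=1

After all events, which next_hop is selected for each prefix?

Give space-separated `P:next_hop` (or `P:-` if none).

Op 1: best P0=NH1 P1=-
Op 2: best P0=NH3 P1=-
Op 3: best P0=NH3 P1=NH0
Op 4: best P0=NH3 P1=NH2
Op 5: best P0=NH0 P1=NH2
Op 6: best P0=NH0 P1=NH2
Op 7: best P0=NH0 P1=NH0
Op 8: best P0=NH0 P1=NH0

Answer: P0:NH0 P1:NH0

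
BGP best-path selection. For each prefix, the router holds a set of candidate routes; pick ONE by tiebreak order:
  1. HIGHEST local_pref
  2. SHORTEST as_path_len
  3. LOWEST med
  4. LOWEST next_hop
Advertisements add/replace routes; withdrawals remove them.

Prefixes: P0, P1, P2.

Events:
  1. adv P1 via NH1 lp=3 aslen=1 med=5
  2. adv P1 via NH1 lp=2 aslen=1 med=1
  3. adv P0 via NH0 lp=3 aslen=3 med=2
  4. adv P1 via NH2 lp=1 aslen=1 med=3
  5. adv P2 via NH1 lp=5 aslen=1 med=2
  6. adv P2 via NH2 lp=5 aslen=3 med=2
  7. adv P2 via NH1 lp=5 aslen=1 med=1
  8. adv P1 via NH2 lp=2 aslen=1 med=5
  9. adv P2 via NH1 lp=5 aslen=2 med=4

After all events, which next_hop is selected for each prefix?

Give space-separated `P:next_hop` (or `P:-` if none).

Op 1: best P0=- P1=NH1 P2=-
Op 2: best P0=- P1=NH1 P2=-
Op 3: best P0=NH0 P1=NH1 P2=-
Op 4: best P0=NH0 P1=NH1 P2=-
Op 5: best P0=NH0 P1=NH1 P2=NH1
Op 6: best P0=NH0 P1=NH1 P2=NH1
Op 7: best P0=NH0 P1=NH1 P2=NH1
Op 8: best P0=NH0 P1=NH1 P2=NH1
Op 9: best P0=NH0 P1=NH1 P2=NH1

Answer: P0:NH0 P1:NH1 P2:NH1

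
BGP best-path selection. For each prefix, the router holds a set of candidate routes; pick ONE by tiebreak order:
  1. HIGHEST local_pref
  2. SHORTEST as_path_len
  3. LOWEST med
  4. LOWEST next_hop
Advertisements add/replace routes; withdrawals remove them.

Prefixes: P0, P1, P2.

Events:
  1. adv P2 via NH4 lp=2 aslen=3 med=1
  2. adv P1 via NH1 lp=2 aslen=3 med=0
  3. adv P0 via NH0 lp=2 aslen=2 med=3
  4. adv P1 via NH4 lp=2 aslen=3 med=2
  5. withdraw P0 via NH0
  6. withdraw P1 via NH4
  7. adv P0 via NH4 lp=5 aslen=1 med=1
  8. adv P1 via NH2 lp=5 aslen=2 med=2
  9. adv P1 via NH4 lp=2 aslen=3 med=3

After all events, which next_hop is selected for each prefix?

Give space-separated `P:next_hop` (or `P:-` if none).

Op 1: best P0=- P1=- P2=NH4
Op 2: best P0=- P1=NH1 P2=NH4
Op 3: best P0=NH0 P1=NH1 P2=NH4
Op 4: best P0=NH0 P1=NH1 P2=NH4
Op 5: best P0=- P1=NH1 P2=NH4
Op 6: best P0=- P1=NH1 P2=NH4
Op 7: best P0=NH4 P1=NH1 P2=NH4
Op 8: best P0=NH4 P1=NH2 P2=NH4
Op 9: best P0=NH4 P1=NH2 P2=NH4

Answer: P0:NH4 P1:NH2 P2:NH4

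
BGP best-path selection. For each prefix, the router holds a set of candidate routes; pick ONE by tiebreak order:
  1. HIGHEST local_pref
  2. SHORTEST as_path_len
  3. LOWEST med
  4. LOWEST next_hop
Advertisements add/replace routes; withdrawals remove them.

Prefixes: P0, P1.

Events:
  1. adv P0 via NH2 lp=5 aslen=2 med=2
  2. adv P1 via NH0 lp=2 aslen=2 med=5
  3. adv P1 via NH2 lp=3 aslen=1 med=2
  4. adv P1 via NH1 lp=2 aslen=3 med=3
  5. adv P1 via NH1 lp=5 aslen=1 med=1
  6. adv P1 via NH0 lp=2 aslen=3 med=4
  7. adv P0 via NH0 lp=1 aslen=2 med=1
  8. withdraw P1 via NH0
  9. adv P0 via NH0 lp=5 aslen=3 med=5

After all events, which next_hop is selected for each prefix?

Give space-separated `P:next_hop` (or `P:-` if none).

Op 1: best P0=NH2 P1=-
Op 2: best P0=NH2 P1=NH0
Op 3: best P0=NH2 P1=NH2
Op 4: best P0=NH2 P1=NH2
Op 5: best P0=NH2 P1=NH1
Op 6: best P0=NH2 P1=NH1
Op 7: best P0=NH2 P1=NH1
Op 8: best P0=NH2 P1=NH1
Op 9: best P0=NH2 P1=NH1

Answer: P0:NH2 P1:NH1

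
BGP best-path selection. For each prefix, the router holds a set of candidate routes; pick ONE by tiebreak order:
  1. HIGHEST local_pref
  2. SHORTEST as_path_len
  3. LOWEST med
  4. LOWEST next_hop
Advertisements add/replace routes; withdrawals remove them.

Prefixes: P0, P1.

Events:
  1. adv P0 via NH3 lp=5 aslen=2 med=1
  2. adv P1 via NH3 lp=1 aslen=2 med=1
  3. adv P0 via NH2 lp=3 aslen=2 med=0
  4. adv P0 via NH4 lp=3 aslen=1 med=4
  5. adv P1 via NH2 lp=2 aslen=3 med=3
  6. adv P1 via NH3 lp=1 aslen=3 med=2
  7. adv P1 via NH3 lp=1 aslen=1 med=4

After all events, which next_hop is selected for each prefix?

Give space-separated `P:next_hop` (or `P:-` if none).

Op 1: best P0=NH3 P1=-
Op 2: best P0=NH3 P1=NH3
Op 3: best P0=NH3 P1=NH3
Op 4: best P0=NH3 P1=NH3
Op 5: best P0=NH3 P1=NH2
Op 6: best P0=NH3 P1=NH2
Op 7: best P0=NH3 P1=NH2

Answer: P0:NH3 P1:NH2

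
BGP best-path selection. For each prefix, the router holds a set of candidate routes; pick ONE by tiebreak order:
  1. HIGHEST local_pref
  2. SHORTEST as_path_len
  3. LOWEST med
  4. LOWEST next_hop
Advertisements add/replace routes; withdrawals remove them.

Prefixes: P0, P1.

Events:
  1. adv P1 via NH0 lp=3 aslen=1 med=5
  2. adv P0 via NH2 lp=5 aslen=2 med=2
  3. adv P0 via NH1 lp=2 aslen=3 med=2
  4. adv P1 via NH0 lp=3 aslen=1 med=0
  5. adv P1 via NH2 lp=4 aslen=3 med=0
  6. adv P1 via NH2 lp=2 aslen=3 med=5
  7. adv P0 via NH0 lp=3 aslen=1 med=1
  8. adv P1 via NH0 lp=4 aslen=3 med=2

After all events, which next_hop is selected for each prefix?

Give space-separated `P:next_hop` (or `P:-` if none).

Op 1: best P0=- P1=NH0
Op 2: best P0=NH2 P1=NH0
Op 3: best P0=NH2 P1=NH0
Op 4: best P0=NH2 P1=NH0
Op 5: best P0=NH2 P1=NH2
Op 6: best P0=NH2 P1=NH0
Op 7: best P0=NH2 P1=NH0
Op 8: best P0=NH2 P1=NH0

Answer: P0:NH2 P1:NH0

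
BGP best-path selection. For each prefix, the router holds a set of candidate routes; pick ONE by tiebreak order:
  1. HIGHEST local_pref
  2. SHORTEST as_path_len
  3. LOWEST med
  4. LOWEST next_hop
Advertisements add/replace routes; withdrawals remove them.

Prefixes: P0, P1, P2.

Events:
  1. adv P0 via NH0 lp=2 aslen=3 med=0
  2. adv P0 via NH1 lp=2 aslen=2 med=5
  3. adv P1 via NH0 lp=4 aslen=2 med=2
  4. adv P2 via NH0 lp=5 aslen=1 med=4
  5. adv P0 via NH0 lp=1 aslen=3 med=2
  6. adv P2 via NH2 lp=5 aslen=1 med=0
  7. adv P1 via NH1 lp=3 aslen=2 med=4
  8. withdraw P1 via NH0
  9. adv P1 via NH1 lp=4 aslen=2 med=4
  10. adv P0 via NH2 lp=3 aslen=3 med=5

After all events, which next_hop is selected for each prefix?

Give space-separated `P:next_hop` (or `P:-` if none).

Op 1: best P0=NH0 P1=- P2=-
Op 2: best P0=NH1 P1=- P2=-
Op 3: best P0=NH1 P1=NH0 P2=-
Op 4: best P0=NH1 P1=NH0 P2=NH0
Op 5: best P0=NH1 P1=NH0 P2=NH0
Op 6: best P0=NH1 P1=NH0 P2=NH2
Op 7: best P0=NH1 P1=NH0 P2=NH2
Op 8: best P0=NH1 P1=NH1 P2=NH2
Op 9: best P0=NH1 P1=NH1 P2=NH2
Op 10: best P0=NH2 P1=NH1 P2=NH2

Answer: P0:NH2 P1:NH1 P2:NH2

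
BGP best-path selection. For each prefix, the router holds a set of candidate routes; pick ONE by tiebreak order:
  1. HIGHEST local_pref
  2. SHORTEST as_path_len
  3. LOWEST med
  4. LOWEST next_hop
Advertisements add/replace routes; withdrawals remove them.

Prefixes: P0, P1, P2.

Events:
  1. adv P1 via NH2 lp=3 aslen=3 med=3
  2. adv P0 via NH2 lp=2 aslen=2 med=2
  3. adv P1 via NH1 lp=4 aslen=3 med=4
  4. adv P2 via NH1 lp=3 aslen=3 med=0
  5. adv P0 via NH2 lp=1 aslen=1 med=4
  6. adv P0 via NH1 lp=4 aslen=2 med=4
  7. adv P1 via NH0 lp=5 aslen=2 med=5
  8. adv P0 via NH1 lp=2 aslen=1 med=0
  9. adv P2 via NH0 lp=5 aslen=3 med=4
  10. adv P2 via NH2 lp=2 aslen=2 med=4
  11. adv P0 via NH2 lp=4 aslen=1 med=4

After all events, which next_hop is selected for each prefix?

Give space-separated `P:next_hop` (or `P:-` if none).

Op 1: best P0=- P1=NH2 P2=-
Op 2: best P0=NH2 P1=NH2 P2=-
Op 3: best P0=NH2 P1=NH1 P2=-
Op 4: best P0=NH2 P1=NH1 P2=NH1
Op 5: best P0=NH2 P1=NH1 P2=NH1
Op 6: best P0=NH1 P1=NH1 P2=NH1
Op 7: best P0=NH1 P1=NH0 P2=NH1
Op 8: best P0=NH1 P1=NH0 P2=NH1
Op 9: best P0=NH1 P1=NH0 P2=NH0
Op 10: best P0=NH1 P1=NH0 P2=NH0
Op 11: best P0=NH2 P1=NH0 P2=NH0

Answer: P0:NH2 P1:NH0 P2:NH0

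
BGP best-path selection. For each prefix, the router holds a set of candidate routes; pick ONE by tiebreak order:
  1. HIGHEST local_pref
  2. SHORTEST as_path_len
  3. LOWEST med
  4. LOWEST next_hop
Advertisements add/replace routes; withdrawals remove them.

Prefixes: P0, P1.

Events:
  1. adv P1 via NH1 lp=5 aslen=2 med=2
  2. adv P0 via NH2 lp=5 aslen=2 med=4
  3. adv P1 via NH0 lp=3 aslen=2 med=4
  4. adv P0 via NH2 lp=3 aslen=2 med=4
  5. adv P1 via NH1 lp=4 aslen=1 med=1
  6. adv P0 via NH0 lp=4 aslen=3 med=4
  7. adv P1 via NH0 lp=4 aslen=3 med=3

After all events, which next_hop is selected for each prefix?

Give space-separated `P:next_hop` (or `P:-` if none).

Answer: P0:NH0 P1:NH1

Derivation:
Op 1: best P0=- P1=NH1
Op 2: best P0=NH2 P1=NH1
Op 3: best P0=NH2 P1=NH1
Op 4: best P0=NH2 P1=NH1
Op 5: best P0=NH2 P1=NH1
Op 6: best P0=NH0 P1=NH1
Op 7: best P0=NH0 P1=NH1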